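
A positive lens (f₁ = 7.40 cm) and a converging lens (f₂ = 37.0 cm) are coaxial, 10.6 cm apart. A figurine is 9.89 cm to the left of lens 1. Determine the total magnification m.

m = -1.97

Lens 1: 1/d_i1 = 1/(7.40) − 1/(9.89) = 0.03402, so d_i1 = 29.39 cm; m₁ = −d_i1/d_o1 = -2.972.
d_o2 = 10.6 − (29.39) = -18.79 cm (virtual object).
Lens 2: 1/d_i2 = 1/(37.0) − 1/(-18.79) = 0.08025, so d_i2 = 12.46 cm; m₂ = −d_i2/d_o2 = +0.6632.
m = m₁·m₂ = (-2.972)(+0.6632) = -1.97.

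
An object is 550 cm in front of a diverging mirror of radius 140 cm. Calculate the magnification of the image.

m = +0.113

f = R/2 = 140/2 = 70.00 cm; for a diverging mirror, f = -70.00 cm.
1/d_i = 1/f − 1/d_o = 1/(-70.00) − 1/(550) = -0.01610, so d_i = -62.10 cm.
m = −d_i/d_o = −(-62.10)/(550) = +0.113.
The image is virtual, upright and reduced, behind the mirror.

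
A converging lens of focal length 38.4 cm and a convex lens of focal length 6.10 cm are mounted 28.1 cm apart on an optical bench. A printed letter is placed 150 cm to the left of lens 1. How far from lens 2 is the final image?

Lens 1: 1/d_i1 = 1/f₁ − 1/d_o1 = 1/(38.4) − 1/(150) = 0.01937, so d_i1 = 51.61 cm.
The intermediate image is 51.61 cm to the right of lens 1, which lies 23.51 cm to the right of lens 2 — a virtual object — so d_o2 = −23.51 cm.
Lens 2: 1/d_i2 = 1/f₂ − 1/d_o2 = 1/(6.10) − 1/(-23.51) = 0.2065, so d_i2 = 4.84 cm.
The final image is real, 4.84 cm to the right of lens 2 (overall magnification ≈ -0.071).

4.84 cm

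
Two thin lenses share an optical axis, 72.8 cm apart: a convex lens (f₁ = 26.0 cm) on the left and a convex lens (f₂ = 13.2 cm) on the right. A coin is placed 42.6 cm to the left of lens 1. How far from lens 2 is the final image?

11.3 cm

Lens 1: 1/d_i1 = 1/f₁ − 1/d_o1 = 1/(26.0) − 1/(42.6) = 0.01499, so d_i1 = 66.72 cm.
The intermediate image is 66.72 cm to the right of lens 1, which is 72.8 − (66.72) = 6.080 cm to the left of lens 2, so d_o2 = +6.080 cm.
Lens 2: 1/d_i2 = 1/f₂ − 1/d_o2 = 1/(13.2) − 1/(6.080) = -0.08872, so d_i2 = -11.3 cm.
The final image is virtual, 11.3 cm to the left of lens 2 (overall magnification ≈ -2.9).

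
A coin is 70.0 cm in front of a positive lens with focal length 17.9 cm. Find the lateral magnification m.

m = -0.344

1/d_i = 1/f − 1/d_o = 1/(17.90) − 1/(70.0) = 0.04158, so d_i = 24.05 cm.
m = −d_i/d_o = −(24.05)/(70.0) = -0.344.
The image is real, inverted and reduced, on the far side of the lens.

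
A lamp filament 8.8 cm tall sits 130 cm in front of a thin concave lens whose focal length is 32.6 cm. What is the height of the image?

1.76 cm

For a concave lens, f = -32.6 cm.
1/d_i = 1/f − 1/d_o = 1/(-32.60) − 1/(130) = -0.03837, so d_i = -26.06 cm.
m = −d_i/d_o = +0.2005.
|h_i| = |m|·h_o = 0.2005 × 8.8 = 1.76 cm. The image is virtual, upright and reduced, on the same side as the object.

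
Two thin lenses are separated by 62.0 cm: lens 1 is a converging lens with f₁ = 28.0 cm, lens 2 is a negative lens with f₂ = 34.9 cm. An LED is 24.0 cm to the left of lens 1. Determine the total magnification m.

m = +0.922

Lens 1: 1/d_i1 = 1/(28.0) − 1/(24.0) = -0.005952, so d_i1 = -168.0 cm; m₁ = −d_i1/d_o1 = +7.000.
d_o2 = 62.0 − (-168.0) = 230.0 cm.
f₂ = −34.9 cm (diverging).
Lens 2: 1/d_i2 = 1/(-34.9) − 1/(230.0) = -0.03300, so d_i2 = -30.30 cm; m₂ = −d_i2/d_o2 = +0.1317.
m = m₁·m₂ = (+7.000)(+0.1317) = +0.922.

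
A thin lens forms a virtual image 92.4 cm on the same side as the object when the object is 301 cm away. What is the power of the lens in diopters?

Virtual image ⇒ d_i = −92.4 cm.
1/f = 1/d_o + 1/d_i = 1/(301) + 1/(-92.4) = -0.007500 cm⁻¹.
f = -133.3 cm = -1.333 m, so P = 1/f = -0.750 D.

P = -0.750 D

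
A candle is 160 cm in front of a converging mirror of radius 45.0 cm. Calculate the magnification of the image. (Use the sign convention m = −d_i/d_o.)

m = -0.164

f = R/2 = 45.0/2 = 22.50 cm.
1/d_i = 1/f − 1/d_o = 1/(22.50) − 1/(160) = 0.03819, so d_i = 26.18 cm.
m = −d_i/d_o = −(26.18)/(160) = -0.164.
The image is real, inverted and reduced, in front of the mirror.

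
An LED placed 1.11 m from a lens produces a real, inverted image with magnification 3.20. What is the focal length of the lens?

m = −d_i/d_o ⇒ d_i = −m·d_o = −(-3.20)·(1.11) = 3.552 m.
1/f = 1/d_o + 1/d_i = 1/(1.11) + 1/(3.552) = 1.182, so f = 0.846 m.
Since f is positive, the lens is converging.

f = 0.846 m (converging)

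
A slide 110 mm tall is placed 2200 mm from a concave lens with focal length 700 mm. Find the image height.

26.6 mm

For a concave lens, f = -700 mm.
1/d_i = 1/f − 1/d_o = 1/(-700.0) − 1/(2200) = -0.001883, so d_i = -531.0 mm.
m = −d_i/d_o = +0.2414.
|h_i| = |m|·h_o = 0.2414 × 110 = 26.6 mm. The image is virtual, upright and reduced, on the same side as the object.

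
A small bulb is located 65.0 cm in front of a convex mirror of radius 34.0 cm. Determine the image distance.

f = R/2 = 34.0/2 = 17.00 cm; for a convex mirror, f = -17.00 cm.
Mirror equation: 1/q = 1/f − 1/p = 1/(-17.00) − 1/(65.0) = -0.05882 − 0.01538 = -0.07421, so q = -13.5 cm.
The image is virtual, upright and reduced, behind the mirror.

13.5 cm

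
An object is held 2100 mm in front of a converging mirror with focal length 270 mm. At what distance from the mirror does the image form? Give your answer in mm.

Mirror equation: 1/d_i = 1/f − 1/d_o = 1/(270.0) − 1/(2100) = 0.003704 − 0.0004762 = 0.003228, so d_i = 310 mm.
The image is real, inverted and reduced, in front of the mirror.

310 mm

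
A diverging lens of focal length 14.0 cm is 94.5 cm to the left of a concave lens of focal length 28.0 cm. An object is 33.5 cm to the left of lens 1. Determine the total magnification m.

m = +0.0623

f₁ = −14.0 cm (diverging).
Lens 1: 1/d_i1 = 1/(-14.0) − 1/(33.5) = -0.1013, so d_i1 = -9.874 cm; m₁ = −d_i1/d_o1 = +0.2947.
d_o2 = 94.5 − (-9.874) = 104.4 cm.
f₂ = −28.0 cm (diverging).
Lens 2: 1/d_i2 = 1/(-28.0) − 1/(104.4) = -0.04529, so d_i2 = -22.08 cm; m₂ = −d_i2/d_o2 = +0.2115.
m = m₁·m₂ = (+0.2947)(+0.2115) = +0.0623.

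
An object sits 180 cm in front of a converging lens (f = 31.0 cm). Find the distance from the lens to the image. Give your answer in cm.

Lens equation: 1/s_i = 1/f − 1/s_o = 1/(31.00) − 1/(180) = 0.03226 − 0.005556 = 0.02670, so s_i = 37.4 cm.
The image is real, inverted and reduced, on the far side of the lens.

37.4 cm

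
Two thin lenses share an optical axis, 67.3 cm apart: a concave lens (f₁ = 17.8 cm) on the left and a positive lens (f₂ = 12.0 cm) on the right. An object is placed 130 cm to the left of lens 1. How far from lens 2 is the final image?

Lens 1 is diverging, so f₁ = −17.8 cm.
Lens 1: 1/d_i1 = 1/f₁ − 1/d_o1 = 1/(-17.8) − 1/(130) = -0.06387, so d_i1 = -15.66 cm.
The intermediate image is 15.66 cm to the left of lens 1 (virtual), which is 67.3 − (-15.66) = 82.96 cm to the left of lens 2, so d_o2 = +82.96 cm.
Lens 2: 1/d_i2 = 1/f₂ − 1/d_o2 = 1/(12.0) − 1/(82.96) = 0.07128, so d_i2 = 14.0 cm.
The final image is real, 14.0 cm to the right of lens 2 (overall magnification ≈ -0.020).

14.0 cm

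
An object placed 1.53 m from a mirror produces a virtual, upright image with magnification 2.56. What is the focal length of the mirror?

m = −d_i/d_o ⇒ d_i = −m·d_o = −(+2.56)·(1.53) = -3.917 m.
1/f = 1/d_o + 1/d_i = 1/(1.53) + 1/(-3.917) = 0.3983, so f = 2.51 m.
Since f is positive, the mirror is concave.

f = 2.51 m (concave)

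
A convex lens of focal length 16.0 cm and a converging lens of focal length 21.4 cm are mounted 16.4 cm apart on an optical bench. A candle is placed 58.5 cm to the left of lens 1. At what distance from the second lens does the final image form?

4.45 cm

Lens 1: 1/d_i1 = 1/f₁ − 1/d_o1 = 1/(16.0) − 1/(58.5) = 0.04541, so d_i1 = 22.02 cm.
The intermediate image is 22.02 cm to the right of lens 1, which lies 5.620 cm to the right of lens 2 — a virtual object — so d_o2 = −5.620 cm.
Lens 2: 1/d_i2 = 1/f₂ − 1/d_o2 = 1/(21.4) − 1/(-5.620) = 0.2247, so d_i2 = 4.45 cm.
The final image is real, 4.45 cm to the right of lens 2 (overall magnification ≈ -0.30).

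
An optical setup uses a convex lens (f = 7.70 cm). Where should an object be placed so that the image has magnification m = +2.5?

m = −d_i/d_o ⇒ d_i = −m·d_o.
1/f = 1/d_o + 1/d_i = 1/d_o − 1/(m·d_o) = (1 − 1/m)/d_o, so d_o = f(1 − 1/m) = (7.700)(1 − 1/(+2.5)) = 4.62 cm.

4.62 cm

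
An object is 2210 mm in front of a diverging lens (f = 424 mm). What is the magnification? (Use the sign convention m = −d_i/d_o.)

For a diverging lens, f = -424 mm.
1/d_i = 1/f − 1/d_o = 1/(-424.0) − 1/(2210) = -0.002811, so d_i = -355.7 mm.
m = −d_i/d_o = −(-355.7)/(2210) = +0.161.
The image is virtual, upright and reduced, on the same side as the object.

m = +0.161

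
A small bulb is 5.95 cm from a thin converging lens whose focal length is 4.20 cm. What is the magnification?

m = -2.40

1/d_i = 1/f − 1/d_o = 1/(4.200) − 1/(5.95) = 0.07003, so d_i = 14.28 cm.
m = −d_i/d_o = −(14.28)/(5.95) = -2.40.
The image is real, inverted and enlarged, on the far side of the lens.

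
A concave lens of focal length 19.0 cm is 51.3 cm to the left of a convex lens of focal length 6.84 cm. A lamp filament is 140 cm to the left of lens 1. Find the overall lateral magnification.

m = -0.0134

f₁ = −19.0 cm (diverging).
Lens 1: 1/d_i1 = 1/(-19.0) − 1/(140) = -0.05977, so d_i1 = -16.73 cm; m₁ = −d_i1/d_o1 = +0.1195.
d_o2 = 51.3 − (-16.73) = 68.03 cm.
Lens 2: 1/d_i2 = 1/(6.84) − 1/(68.03) = 0.1315, so d_i2 = 7.605 cm; m₂ = −d_i2/d_o2 = -0.1118.
m = m₁·m₂ = (+0.1195)(-0.1118) = -0.0134.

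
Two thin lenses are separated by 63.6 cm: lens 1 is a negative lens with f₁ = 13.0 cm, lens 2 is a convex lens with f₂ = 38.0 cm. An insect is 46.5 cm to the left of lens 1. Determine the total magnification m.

f₁ = −13.0 cm (diverging).
Lens 1: 1/d_i1 = 1/(-13.0) − 1/(46.5) = -0.09843, so d_i1 = -10.16 cm; m₁ = −d_i1/d_o1 = +0.2185.
d_o2 = 63.6 − (-10.16) = 73.76 cm.
Lens 2: 1/d_i2 = 1/(38.0) − 1/(73.76) = 0.01276, so d_i2 = 78.38 cm; m₂ = −d_i2/d_o2 = -1.063.
m = m₁·m₂ = (+0.2185)(-1.063) = -0.232.

m = -0.232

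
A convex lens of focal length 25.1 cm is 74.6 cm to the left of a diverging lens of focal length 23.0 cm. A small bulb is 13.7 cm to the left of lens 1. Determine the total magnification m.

m = +0.396

Lens 1: 1/d_i1 = 1/(25.1) − 1/(13.7) = -0.03315, so d_i1 = -30.16 cm; m₁ = −d_i1/d_o1 = +2.201.
d_o2 = 74.6 − (-30.16) = 104.8 cm.
f₂ = −23.0 cm (diverging).
Lens 2: 1/d_i2 = 1/(-23.0) − 1/(104.8) = -0.05302, so d_i2 = -18.86 cm; m₂ = −d_i2/d_o2 = +0.1800.
m = m₁·m₂ = (+2.201)(+0.1800) = +0.396.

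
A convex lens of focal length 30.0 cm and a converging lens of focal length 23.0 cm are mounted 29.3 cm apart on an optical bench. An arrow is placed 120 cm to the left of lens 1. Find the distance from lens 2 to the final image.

7.30 cm

Lens 1: 1/d_i1 = 1/f₁ − 1/d_o1 = 1/(30.0) − 1/(120) = 0.02500, so d_i1 = 40.00 cm.
The intermediate image is 40.00 cm to the right of lens 1, which lies 10.70 cm to the right of lens 2 — a virtual object — so d_o2 = −10.70 cm.
Lens 2: 1/d_i2 = 1/f₂ − 1/d_o2 = 1/(23.0) − 1/(-10.70) = 0.1369, so d_i2 = 7.30 cm.
The final image is real, 7.30 cm to the right of lens 2 (overall magnification ≈ -0.23).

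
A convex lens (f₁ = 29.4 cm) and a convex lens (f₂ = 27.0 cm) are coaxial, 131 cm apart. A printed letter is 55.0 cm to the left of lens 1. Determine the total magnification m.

Lens 1: 1/d_i1 = 1/(29.4) − 1/(55.0) = 0.01583, so d_i1 = 63.16 cm; m₁ = −d_i1/d_o1 = -1.148.
d_o2 = 131 − (63.16) = 67.84 cm.
Lens 2: 1/d_i2 = 1/(27.0) − 1/(67.84) = 0.02230, so d_i2 = 44.85 cm; m₂ = −d_i2/d_o2 = -0.6611.
m = m₁·m₂ = (-1.148)(-0.6611) = +0.759.

m = +0.759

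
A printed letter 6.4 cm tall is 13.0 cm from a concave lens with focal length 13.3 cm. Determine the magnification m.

For a concave lens, f = -13.3 cm.
1/d_i = 1/f − 1/d_o = 1/(-13.30) − 1/(13.0) = -0.1521, so d_i = -6.574 cm.
m = −d_i/d_o = −(-6.574)/(13.0) = +0.506.
The image is virtual, upright and reduced, on the same side as the object.

m = +0.506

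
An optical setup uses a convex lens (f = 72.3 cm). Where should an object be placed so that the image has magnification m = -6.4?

83.6 cm

m = −d_i/d_o ⇒ d_i = −m·d_o.
1/f = 1/d_o + 1/d_i = 1/d_o − 1/(m·d_o) = (1 − 1/m)/d_o, so d_o = f(1 − 1/m) = (72.30)(1 − 1/(-6.4)) = 83.6 cm.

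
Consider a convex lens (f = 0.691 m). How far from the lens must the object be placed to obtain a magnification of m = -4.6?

m = −d_i/d_o ⇒ d_i = −m·d_o.
1/f = 1/d_o + 1/d_i = 1/d_o − 1/(m·d_o) = (1 − 1/m)/d_o, so d_o = f(1 − 1/m) = (0.6910)(1 − 1/(-4.6)) = 0.841 m.

0.841 m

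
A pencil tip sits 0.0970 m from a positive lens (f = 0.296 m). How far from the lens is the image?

Lens equation: 1/q = 1/f − 1/p = 1/(0.2960) − 1/(0.0970) = 3.378 − 10.31 = -6.931, so q = -0.144 m.
The image is virtual, upright and enlarged, on the same side as the object.

0.144 m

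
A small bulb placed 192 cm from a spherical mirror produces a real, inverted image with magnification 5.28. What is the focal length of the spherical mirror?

m = −d_i/d_o ⇒ d_i = −m·d_o = −(-5.28)·(192) = 1014 cm.
1/f = 1/d_o + 1/d_i = 1/(192) + 1/(1014) = 0.006195, so f = 161 cm.
Since f is positive, the spherical mirror is concave.

f = 161 cm (concave)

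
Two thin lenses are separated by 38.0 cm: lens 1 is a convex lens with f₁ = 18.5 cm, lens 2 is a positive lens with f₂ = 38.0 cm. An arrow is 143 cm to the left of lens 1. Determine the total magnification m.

m = -0.266

Lens 1: 1/d_i1 = 1/(18.5) − 1/(143) = 0.04706, so d_i1 = 21.25 cm; m₁ = −d_i1/d_o1 = -0.1486.
d_o2 = 38.0 − (21.25) = 16.75 cm.
Lens 2: 1/d_i2 = 1/(38.0) − 1/(16.75) = -0.03339, so d_i2 = -29.95 cm; m₂ = −d_i2/d_o2 = +1.788.
m = m₁·m₂ = (-0.1486)(+1.788) = -0.266.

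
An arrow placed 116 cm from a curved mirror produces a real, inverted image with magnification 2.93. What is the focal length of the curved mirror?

m = −d_i/d_o ⇒ d_i = −m·d_o = −(-2.93)·(116) = 339.9 cm.
1/f = 1/d_o + 1/d_i = 1/(116) + 1/(339.9) = 0.01156, so f = 86.5 cm.
Since f is positive, the curved mirror is concave.

f = 86.5 cm (concave)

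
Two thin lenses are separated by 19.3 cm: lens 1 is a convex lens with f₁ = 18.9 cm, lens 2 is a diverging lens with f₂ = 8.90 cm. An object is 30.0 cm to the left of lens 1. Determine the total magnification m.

m = +0.662

Lens 1: 1/d_i1 = 1/(18.9) − 1/(30.0) = 0.01958, so d_i1 = 51.08 cm; m₁ = −d_i1/d_o1 = -1.703.
d_o2 = 19.3 − (51.08) = -31.78 cm (virtual object).
f₂ = −8.90 cm (diverging).
Lens 2: 1/d_i2 = 1/(-8.90) − 1/(-31.78) = -0.08089, so d_i2 = -12.36 cm; m₂ = −d_i2/d_o2 = -0.3890.
m = m₁·m₂ = (-1.703)(-0.3890) = +0.662.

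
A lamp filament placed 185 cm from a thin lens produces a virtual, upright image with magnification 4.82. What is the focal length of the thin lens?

m = −d_i/d_o ⇒ d_i = −m·d_o = −(+4.82)·(185) = -891.7 cm.
1/f = 1/d_o + 1/d_i = 1/(185) + 1/(-891.7) = 0.004284, so f = 233 cm.
Since f is positive, the thin lens is converging.

f = 233 cm (converging)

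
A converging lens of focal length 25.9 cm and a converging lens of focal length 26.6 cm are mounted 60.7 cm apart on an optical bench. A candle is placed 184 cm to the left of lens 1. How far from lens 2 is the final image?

205 cm

Lens 1: 1/d_i1 = 1/f₁ − 1/d_o1 = 1/(25.9) − 1/(184) = 0.03318, so d_i1 = 30.14 cm.
The intermediate image is 30.14 cm to the right of lens 1, which is 60.7 − (30.14) = 30.56 cm to the left of lens 2, so d_o2 = +30.56 cm.
Lens 2: 1/d_i2 = 1/f₂ − 1/d_o2 = 1/(26.6) − 1/(30.56) = 0.004871, so d_i2 = 205 cm.
The final image is real, 205 cm to the right of lens 2 (overall magnification ≈ 1.1).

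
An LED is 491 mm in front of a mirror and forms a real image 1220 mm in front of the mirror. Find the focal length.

Real image ⇒ d_i = +1220 mm.
1/f = 1/d_o + 1/d_i = 1/(491) + 1/(1220) = 0.002856, so f = 350 mm.
Since f is positive, the mirror is concave.

f = 350 mm (concave)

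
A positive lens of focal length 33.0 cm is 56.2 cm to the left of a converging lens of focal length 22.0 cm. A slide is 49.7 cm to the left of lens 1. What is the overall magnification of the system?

Lens 1: 1/d_i1 = 1/(33.0) − 1/(49.7) = 0.01018, so d_i1 = 98.21 cm; m₁ = −d_i1/d_o1 = -1.976.
d_o2 = 56.2 − (98.21) = -42.01 cm (virtual object).
Lens 2: 1/d_i2 = 1/(22.0) − 1/(-42.01) = 0.06926, so d_i2 = 14.44 cm; m₂ = −d_i2/d_o2 = +0.3437.
m = m₁·m₂ = (-1.976)(+0.3437) = -0.679.

m = -0.679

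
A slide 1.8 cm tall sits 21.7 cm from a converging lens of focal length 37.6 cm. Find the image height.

1/d_i = 1/f − 1/d_o = 1/(37.60) − 1/(21.7) = -0.01949, so d_i = -51.32 cm.
m = −d_i/d_o = +2.365.
|h_i| = |m|·h_o = 2.365 × 1.8 = 4.26 cm. The image is virtual, upright and enlarged, on the same side as the object.

4.26 cm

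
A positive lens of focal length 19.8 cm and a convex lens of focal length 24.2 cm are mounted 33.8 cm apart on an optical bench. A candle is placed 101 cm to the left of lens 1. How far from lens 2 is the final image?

Lens 1: 1/d_i1 = 1/f₁ − 1/d_o1 = 1/(19.8) − 1/(101) = 0.04060, so d_i1 = 24.63 cm.
The intermediate image is 24.63 cm to the right of lens 1, which is 33.8 − (24.63) = 9.170 cm to the left of lens 2, so d_o2 = +9.170 cm.
Lens 2: 1/d_i2 = 1/f₂ − 1/d_o2 = 1/(24.2) − 1/(9.170) = -0.06773, so d_i2 = -14.8 cm.
The final image is virtual, 14.8 cm to the left of lens 2 (overall magnification ≈ -0.39).

14.8 cm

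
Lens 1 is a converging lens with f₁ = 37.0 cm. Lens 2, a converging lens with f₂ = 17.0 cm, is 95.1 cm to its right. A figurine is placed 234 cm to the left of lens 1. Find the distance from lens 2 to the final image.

Lens 1: 1/d_i1 = 1/f₁ − 1/d_o1 = 1/(37.0) − 1/(234) = 0.02275, so d_i1 = 43.95 cm.
The intermediate image is 43.95 cm to the right of lens 1, which is 95.1 − (43.95) = 51.15 cm to the left of lens 2, so d_o2 = +51.15 cm.
Lens 2: 1/d_i2 = 1/f₂ − 1/d_o2 = 1/(17.0) − 1/(51.15) = 0.03927, so d_i2 = 25.5 cm.
The final image is real, 25.5 cm to the right of lens 2 (overall magnification ≈ 0.093).

25.5 cm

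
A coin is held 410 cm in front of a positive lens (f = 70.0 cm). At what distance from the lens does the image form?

84.4 cm

Thin-lens equation: 1/s_i = 1/f − 1/s_o = 1/(70.00) − 1/(410) = 0.01429 − 0.002439 = 0.01185, so s_i = 84.4 cm.
The image is real, inverted and reduced, on the far side of the lens.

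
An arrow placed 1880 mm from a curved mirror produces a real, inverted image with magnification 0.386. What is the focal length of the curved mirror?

m = −d_i/d_o ⇒ d_i = −m·d_o = −(-0.386)·(1880) = 725.7 mm.
1/f = 1/d_o + 1/d_i = 1/(1880) + 1/(725.7) = 0.001910, so f = 524 mm.
Since f is positive, the curved mirror is concave.

f = 524 mm (concave)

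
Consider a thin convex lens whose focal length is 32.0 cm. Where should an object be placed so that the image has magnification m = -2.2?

m = −d_i/d_o ⇒ d_i = −m·d_o.
1/f = 1/d_o + 1/d_i = 1/d_o − 1/(m·d_o) = (1 − 1/m)/d_o, so d_o = f(1 − 1/m) = (32.00)(1 − 1/(-2.2)) = 46.5 cm.

46.5 cm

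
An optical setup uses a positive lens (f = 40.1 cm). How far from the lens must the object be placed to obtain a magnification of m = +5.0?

32.1 cm

m = −d_i/d_o ⇒ d_i = −m·d_o.
1/f = 1/d_o + 1/d_i = 1/d_o − 1/(m·d_o) = (1 − 1/m)/d_o, so d_o = f(1 − 1/m) = (40.10)(1 − 1/(+5.0)) = 32.1 cm.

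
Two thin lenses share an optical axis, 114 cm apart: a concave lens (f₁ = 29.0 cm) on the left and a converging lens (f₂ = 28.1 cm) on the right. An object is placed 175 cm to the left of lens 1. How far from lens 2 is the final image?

Lens 1 is diverging, so f₁ = −29.0 cm.
Lens 1: 1/d_i1 = 1/f₁ − 1/d_o1 = 1/(-29.0) − 1/(175) = -0.04020, so d_i1 = -24.88 cm.
The intermediate image is 24.88 cm to the left of lens 1 (virtual), which is 114 − (-24.88) = 138.9 cm to the left of lens 2, so d_o2 = +138.9 cm.
Lens 2: 1/d_i2 = 1/f₂ − 1/d_o2 = 1/(28.1) − 1/(138.9) = 0.02839, so d_i2 = 35.2 cm.
The final image is real, 35.2 cm to the right of lens 2 (overall magnification ≈ -0.036).

35.2 cm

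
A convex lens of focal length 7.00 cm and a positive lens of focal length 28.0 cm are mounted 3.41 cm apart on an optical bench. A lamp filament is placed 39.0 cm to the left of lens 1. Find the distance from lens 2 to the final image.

4.33 cm

Lens 1: 1/d_i1 = 1/f₁ − 1/d_o1 = 1/(7.00) − 1/(39.0) = 0.1172, so d_i1 = 8.531 cm.
The intermediate image is 8.531 cm to the right of lens 1, which lies 5.121 cm to the right of lens 2 — a virtual object — so d_o2 = −5.121 cm.
Lens 2: 1/d_i2 = 1/f₂ − 1/d_o2 = 1/(28.0) − 1/(-5.121) = 0.2310, so d_i2 = 4.33 cm.
The final image is real, 4.33 cm to the right of lens 2 (overall magnification ≈ -0.18).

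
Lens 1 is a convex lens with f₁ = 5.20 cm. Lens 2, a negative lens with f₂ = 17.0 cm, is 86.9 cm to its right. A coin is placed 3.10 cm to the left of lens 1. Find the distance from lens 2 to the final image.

Lens 1: 1/d_i1 = 1/f₁ − 1/d_o1 = 1/(5.20) − 1/(3.10) = -0.1303, so d_i1 = -7.676 cm.
The intermediate image is 7.676 cm to the left of lens 1 (virtual), which is 86.9 − (-7.676) = 94.58 cm to the left of lens 2, so d_o2 = +94.58 cm.
Lens 2 is diverging, so f₂ = −17.0 cm.
Lens 2: 1/d_i2 = 1/f₂ − 1/d_o2 = 1/(-17.0) − 1/(94.58) = -0.06940, so d_i2 = -14.4 cm.
The final image is virtual, 14.4 cm to the left of lens 2 (overall magnification ≈ 0.38).

14.4 cm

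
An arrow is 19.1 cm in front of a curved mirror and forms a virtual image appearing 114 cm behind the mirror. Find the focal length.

f = 22.9 cm (concave)

Virtual image ⇒ d_i = −114 cm.
1/f = 1/d_o + 1/d_i = 1/(19.1) + 1/(-114) = 0.04358, so f = 22.9 cm.
Since f is positive, the curved mirror is concave.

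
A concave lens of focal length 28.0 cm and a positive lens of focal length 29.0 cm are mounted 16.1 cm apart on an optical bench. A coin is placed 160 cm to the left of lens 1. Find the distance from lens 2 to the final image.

Lens 1 is diverging, so f₁ = −28.0 cm.
Lens 1: 1/d_i1 = 1/f₁ − 1/d_o1 = 1/(-28.0) − 1/(160) = -0.04196, so d_i1 = -23.83 cm.
The intermediate image is 23.83 cm to the left of lens 1 (virtual), which is 16.1 − (-23.83) = 39.93 cm to the left of lens 2, so d_o2 = +39.93 cm.
Lens 2: 1/d_i2 = 1/f₂ − 1/d_o2 = 1/(29.0) − 1/(39.93) = 0.009439, so d_i2 = 106 cm.
The final image is real, 106 cm to the right of lens 2 (overall magnification ≈ -0.40).

106 cm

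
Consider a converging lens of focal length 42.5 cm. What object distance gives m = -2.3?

61.0 cm

m = −d_i/d_o ⇒ d_i = −m·d_o.
1/f = 1/d_o + 1/d_i = 1/d_o − 1/(m·d_o) = (1 − 1/m)/d_o, so d_o = f(1 − 1/m) = (42.50)(1 − 1/(-2.3)) = 61.0 cm.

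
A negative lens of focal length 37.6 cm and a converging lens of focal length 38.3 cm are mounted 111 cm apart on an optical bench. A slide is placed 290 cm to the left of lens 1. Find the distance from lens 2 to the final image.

52.1 cm

Lens 1 is diverging, so f₁ = −37.6 cm.
Lens 1: 1/d_i1 = 1/f₁ − 1/d_o1 = 1/(-37.6) − 1/(290) = -0.03004, so d_i1 = -33.28 cm.
The intermediate image is 33.28 cm to the left of lens 1 (virtual), which is 111 − (-33.28) = 144.3 cm to the left of lens 2, so d_o2 = +144.3 cm.
Lens 2: 1/d_i2 = 1/f₂ − 1/d_o2 = 1/(38.3) − 1/(144.3) = 0.01918, so d_i2 = 52.1 cm.
The final image is real, 52.1 cm to the right of lens 2 (overall magnification ≈ -0.041).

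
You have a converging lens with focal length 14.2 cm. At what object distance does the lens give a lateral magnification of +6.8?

12.1 cm

m = −d_i/d_o ⇒ d_i = −m·d_o.
1/f = 1/d_o + 1/d_i = 1/d_o − 1/(m·d_o) = (1 − 1/m)/d_o, so d_o = f(1 − 1/m) = (14.20)(1 − 1/(+6.8)) = 12.1 cm.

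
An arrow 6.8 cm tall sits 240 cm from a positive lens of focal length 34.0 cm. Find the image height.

1.12 cm

1/d_i = 1/f − 1/d_o = 1/(34.00) − 1/(240) = 0.02525, so d_i = 39.61 cm.
m = −d_i/d_o = -0.1650.
|h_i| = |m|·h_o = 0.1650 × 6.8 = 1.12 cm. The image is real, inverted and reduced, on the far side of the lens.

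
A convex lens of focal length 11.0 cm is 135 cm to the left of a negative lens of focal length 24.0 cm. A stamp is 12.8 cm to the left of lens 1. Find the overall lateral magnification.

Lens 1: 1/d_i1 = 1/(11.0) − 1/(12.8) = 0.01278, so d_i1 = 78.22 cm; m₁ = −d_i1/d_o1 = -6.111.
d_o2 = 135 − (78.22) = 56.78 cm.
f₂ = −24.0 cm (diverging).
Lens 2: 1/d_i2 = 1/(-24.0) − 1/(56.78) = -0.05928, so d_i2 = -16.87 cm; m₂ = −d_i2/d_o2 = +0.2971.
m = m₁·m₂ = (-6.111)(+0.2971) = -1.82.

m = -1.82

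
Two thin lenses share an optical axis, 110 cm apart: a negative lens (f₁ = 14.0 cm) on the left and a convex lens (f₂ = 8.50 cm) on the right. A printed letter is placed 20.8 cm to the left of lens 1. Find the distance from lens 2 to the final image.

Lens 1 is diverging, so f₁ = −14.0 cm.
Lens 1: 1/d_i1 = 1/f₁ − 1/d_o1 = 1/(-14.0) − 1/(20.8) = -0.1195, so d_i1 = -8.368 cm.
The intermediate image is 8.368 cm to the left of lens 1 (virtual), which is 110 − (-8.368) = 118.4 cm to the left of lens 2, so d_o2 = +118.4 cm.
Lens 2: 1/d_i2 = 1/f₂ − 1/d_o2 = 1/(8.50) − 1/(118.4) = 0.1092, so d_i2 = 9.16 cm.
The final image is real, 9.16 cm to the right of lens 2 (overall magnification ≈ -0.031).

9.16 cm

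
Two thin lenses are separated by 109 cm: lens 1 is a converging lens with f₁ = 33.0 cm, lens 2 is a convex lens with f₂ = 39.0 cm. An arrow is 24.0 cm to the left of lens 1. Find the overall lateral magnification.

m = -0.905

Lens 1: 1/d_i1 = 1/(33.0) − 1/(24.0) = -0.01136, so d_i1 = -88.00 cm; m₁ = −d_i1/d_o1 = +3.667.
d_o2 = 109 − (-88.00) = 197.0 cm.
Lens 2: 1/d_i2 = 1/(39.0) − 1/(197.0) = 0.02056, so d_i2 = 48.63 cm; m₂ = −d_i2/d_o2 = -0.2468.
m = m₁·m₂ = (+3.667)(-0.2468) = -0.905.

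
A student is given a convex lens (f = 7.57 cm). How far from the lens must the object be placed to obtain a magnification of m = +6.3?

m = −d_i/d_o ⇒ d_i = −m·d_o.
1/f = 1/d_o + 1/d_i = 1/d_o − 1/(m·d_o) = (1 − 1/m)/d_o, so d_o = f(1 − 1/m) = (7.570)(1 − 1/(+6.3)) = 6.37 cm.

6.37 cm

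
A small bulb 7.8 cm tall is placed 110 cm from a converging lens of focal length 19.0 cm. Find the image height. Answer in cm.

1/d_i = 1/f − 1/d_o = 1/(19.00) − 1/(110) = 0.04354, so d_i = 22.97 cm.
m = −d_i/d_o = -0.2088.
|h_i| = |m|·h_o = 0.2088 × 7.8 = 1.63 cm. The image is real, inverted and reduced, on the far side of the lens.

1.63 cm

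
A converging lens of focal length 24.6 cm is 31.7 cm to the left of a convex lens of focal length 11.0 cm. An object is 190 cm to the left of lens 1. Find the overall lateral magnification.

Lens 1: 1/d_i1 = 1/(24.6) − 1/(190) = 0.03539, so d_i1 = 28.26 cm; m₁ = −d_i1/d_o1 = -0.1487.
d_o2 = 31.7 − (28.26) = 3.440 cm.
Lens 2: 1/d_i2 = 1/(11.0) − 1/(3.440) = -0.1998, so d_i2 = -5.005 cm; m₂ = −d_i2/d_o2 = +1.455.
m = m₁·m₂ = (-0.1487)(+1.455) = -0.216.

m = -0.216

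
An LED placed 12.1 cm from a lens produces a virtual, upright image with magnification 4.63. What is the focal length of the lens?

m = −d_i/d_o ⇒ d_i = −m·d_o = −(+4.63)·(12.1) = -56.02 cm.
1/f = 1/d_o + 1/d_i = 1/(12.1) + 1/(-56.02) = 0.06479, so f = 15.4 cm.
Since f is positive, the lens is converging.

f = 15.4 cm (converging)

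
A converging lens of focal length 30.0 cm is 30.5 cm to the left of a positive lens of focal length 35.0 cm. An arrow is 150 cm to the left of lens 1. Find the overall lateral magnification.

Lens 1: 1/d_i1 = 1/(30.0) − 1/(150) = 0.02667, so d_i1 = 37.50 cm; m₁ = −d_i1/d_o1 = -0.2500.
d_o2 = 30.5 − (37.50) = -7.000 cm (virtual object).
Lens 2: 1/d_i2 = 1/(35.0) − 1/(-7.000) = 0.1714, so d_i2 = 5.833 cm; m₂ = −d_i2/d_o2 = +0.8333.
m = m₁·m₂ = (-0.2500)(+0.8333) = -0.208.

m = -0.208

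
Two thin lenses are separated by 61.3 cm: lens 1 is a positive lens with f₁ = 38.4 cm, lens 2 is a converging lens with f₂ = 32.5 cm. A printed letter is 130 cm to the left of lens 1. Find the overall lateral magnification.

m = -0.530

Lens 1: 1/d_i1 = 1/(38.4) − 1/(130) = 0.01835, so d_i1 = 54.50 cm; m₁ = −d_i1/d_o1 = -0.4192.
d_o2 = 61.3 − (54.50) = 6.800 cm.
Lens 2: 1/d_i2 = 1/(32.5) − 1/(6.800) = -0.1163, so d_i2 = -8.599 cm; m₂ = −d_i2/d_o2 = +1.265.
m = m₁·m₂ = (-0.4192)(+1.265) = -0.530.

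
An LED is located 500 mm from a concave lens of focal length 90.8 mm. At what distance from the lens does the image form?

For a concave lens, f = -90.8 mm.
Thin-lens equation: 1/d_i = 1/f − 1/d_o = 1/(-90.80) − 1/(500) = -0.01101 − 0.002000 = -0.01301, so d_i = -76.8 mm.
The image is virtual, upright and reduced, on the same side as the object.

76.8 mm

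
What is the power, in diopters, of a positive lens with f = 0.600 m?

P = 1/f = 1/(0.600 m) = +1.67 D.

P = +1.67 D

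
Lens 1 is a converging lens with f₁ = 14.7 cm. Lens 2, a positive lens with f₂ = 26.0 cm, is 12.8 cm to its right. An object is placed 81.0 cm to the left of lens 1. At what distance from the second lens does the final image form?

4.31 cm

Lens 1: 1/d_i1 = 1/f₁ − 1/d_o1 = 1/(14.7) − 1/(81.0) = 0.05568, so d_i1 = 17.96 cm.
The intermediate image is 17.96 cm to the right of lens 1, which lies 5.160 cm to the right of lens 2 — a virtual object — so d_o2 = −5.160 cm.
Lens 2: 1/d_i2 = 1/f₂ − 1/d_o2 = 1/(26.0) − 1/(-5.160) = 0.2323, so d_i2 = 4.31 cm.
The final image is real, 4.31 cm to the right of lens 2 (overall magnification ≈ -0.19).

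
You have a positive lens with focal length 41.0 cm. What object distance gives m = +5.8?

m = −d_i/d_o ⇒ d_i = −m·d_o.
1/f = 1/d_o + 1/d_i = 1/d_o − 1/(m·d_o) = (1 − 1/m)/d_o, so d_o = f(1 − 1/m) = (41.00)(1 − 1/(+5.8)) = 33.9 cm.

33.9 cm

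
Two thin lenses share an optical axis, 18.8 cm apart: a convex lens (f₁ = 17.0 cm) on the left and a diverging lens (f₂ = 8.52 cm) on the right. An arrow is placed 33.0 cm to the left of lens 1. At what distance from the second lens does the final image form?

Lens 1: 1/d_i1 = 1/f₁ − 1/d_o1 = 1/(17.0) − 1/(33.0) = 0.02852, so d_i1 = 35.06 cm.
The intermediate image is 35.06 cm to the right of lens 1, which lies 16.26 cm to the right of lens 2 — a virtual object — so d_o2 = −16.26 cm.
Lens 2 is diverging, so f₂ = −8.52 cm.
Lens 2: 1/d_i2 = 1/f₂ − 1/d_o2 = 1/(-8.52) − 1/(-16.26) = -0.05587, so d_i2 = -17.9 cm.
The final image is virtual, 17.9 cm to the left of lens 2 (overall magnification ≈ 1.2).

17.9 cm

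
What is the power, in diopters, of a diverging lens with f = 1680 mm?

P = -0.595 D

For a diverging lens, f = −1680 mm.
f = -168 cm = -1.68 m.
P = 1/f = 1/(-1.68 m) = -0.595 D.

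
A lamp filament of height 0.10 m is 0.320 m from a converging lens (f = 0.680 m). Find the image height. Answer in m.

0.189 m

1/d_i = 1/f − 1/d_o = 1/(0.6800) − 1/(0.320) = -1.654, so d_i = -0.6044 m.
m = −d_i/d_o = +1.889.
|h_i| = |m|·h_o = 1.889 × 0.10 = 0.189 m. The image is virtual, upright and enlarged, on the same side as the object.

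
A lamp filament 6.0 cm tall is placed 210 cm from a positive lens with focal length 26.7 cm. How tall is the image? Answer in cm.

0.874 cm

1/d_i = 1/f − 1/d_o = 1/(26.70) − 1/(210) = 0.03269, so d_i = 30.59 cm.
m = −d_i/d_o = -0.1457.
|h_i| = |m|·h_o = 0.1457 × 6.0 = 0.874 cm. The image is real, inverted and reduced, on the far side of the lens.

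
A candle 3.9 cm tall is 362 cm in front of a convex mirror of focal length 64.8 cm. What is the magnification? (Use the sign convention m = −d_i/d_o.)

m = +0.152

For a convex mirror, f = -64.8 cm.
1/d_i = 1/f − 1/d_o = 1/(-64.80) − 1/(362) = -0.01819, so d_i = -54.96 cm.
m = −d_i/d_o = −(-54.96)/(362) = +0.152.
The image is virtual, upright and reduced, behind the mirror.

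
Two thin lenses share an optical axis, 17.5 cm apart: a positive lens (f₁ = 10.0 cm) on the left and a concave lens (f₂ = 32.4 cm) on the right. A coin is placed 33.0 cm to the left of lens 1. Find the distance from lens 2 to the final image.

Lens 1: 1/d_i1 = 1/f₁ − 1/d_o1 = 1/(10.0) − 1/(33.0) = 0.06970, so d_i1 = 14.35 cm.
The intermediate image is 14.35 cm to the right of lens 1, which is 17.5 − (14.35) = 3.150 cm to the left of lens 2, so d_o2 = +3.150 cm.
Lens 2 is diverging, so f₂ = −32.4 cm.
Lens 2: 1/d_i2 = 1/f₂ − 1/d_o2 = 1/(-32.4) − 1/(3.150) = -0.3483, so d_i2 = -2.87 cm.
The final image is virtual, 2.87 cm to the left of lens 2 (overall magnification ≈ -0.40).

2.87 cm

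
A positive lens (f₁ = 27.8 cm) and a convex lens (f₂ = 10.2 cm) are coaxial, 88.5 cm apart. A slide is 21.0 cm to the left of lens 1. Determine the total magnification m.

Lens 1: 1/d_i1 = 1/(27.8) − 1/(21.0) = -0.01165, so d_i1 = -85.85 cm; m₁ = −d_i1/d_o1 = +4.088.
d_o2 = 88.5 − (-85.85) = 174.3 cm.
Lens 2: 1/d_i2 = 1/(10.2) − 1/(174.3) = 0.09230, so d_i2 = 10.83 cm; m₂ = −d_i2/d_o2 = -0.06216.
m = m₁·m₂ = (+4.088)(-0.06216) = -0.254.

m = -0.254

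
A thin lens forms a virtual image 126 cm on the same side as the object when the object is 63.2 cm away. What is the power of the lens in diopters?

Virtual image ⇒ d_i = −126 cm.
1/f = 1/d_o + 1/d_i = 1/(63.2) + 1/(-126) = 0.007886 cm⁻¹.
f = 126.8 cm = 1.268 m, so P = 1/f = +0.789 D.

P = +0.789 D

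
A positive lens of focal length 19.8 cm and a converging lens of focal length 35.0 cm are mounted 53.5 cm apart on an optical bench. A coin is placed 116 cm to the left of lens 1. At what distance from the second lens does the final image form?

Lens 1: 1/d_i1 = 1/f₁ − 1/d_o1 = 1/(19.8) − 1/(116) = 0.04188, so d_i1 = 23.88 cm.
The intermediate image is 23.88 cm to the right of lens 1, which is 53.5 − (23.88) = 29.62 cm to the left of lens 2, so d_o2 = +29.62 cm.
Lens 2: 1/d_i2 = 1/f₂ − 1/d_o2 = 1/(35.0) − 1/(29.62) = -0.005190, so d_i2 = -193 cm.
The final image is virtual, 193 cm to the left of lens 2 (overall magnification ≈ -1.3).

193 cm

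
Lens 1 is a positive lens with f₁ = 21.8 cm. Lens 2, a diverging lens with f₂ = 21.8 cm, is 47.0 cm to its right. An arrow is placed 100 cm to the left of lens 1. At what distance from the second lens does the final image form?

Lens 1: 1/d_i1 = 1/f₁ − 1/d_o1 = 1/(21.8) − 1/(100) = 0.03587, so d_i1 = 27.88 cm.
The intermediate image is 27.88 cm to the right of lens 1, which is 47.0 − (27.88) = 19.12 cm to the left of lens 2, so d_o2 = +19.12 cm.
Lens 2 is diverging, so f₂ = −21.8 cm.
Lens 2: 1/d_i2 = 1/f₂ − 1/d_o2 = 1/(-21.8) − 1/(19.12) = -0.09817, so d_i2 = -10.2 cm.
The final image is virtual, 10.2 cm to the left of lens 2 (overall magnification ≈ -0.15).

10.2 cm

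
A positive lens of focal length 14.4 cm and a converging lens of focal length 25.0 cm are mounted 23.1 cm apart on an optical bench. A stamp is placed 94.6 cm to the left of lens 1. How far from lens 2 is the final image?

Lens 1: 1/d_i1 = 1/f₁ − 1/d_o1 = 1/(14.4) − 1/(94.6) = 0.05887, so d_i1 = 16.99 cm.
The intermediate image is 16.99 cm to the right of lens 1, which is 23.1 − (16.99) = 6.110 cm to the left of lens 2, so d_o2 = +6.110 cm.
Lens 2: 1/d_i2 = 1/f₂ − 1/d_o2 = 1/(25.0) − 1/(6.110) = -0.1237, so d_i2 = -8.09 cm.
The final image is virtual, 8.09 cm to the left of lens 2 (overall magnification ≈ -0.24).

8.09 cm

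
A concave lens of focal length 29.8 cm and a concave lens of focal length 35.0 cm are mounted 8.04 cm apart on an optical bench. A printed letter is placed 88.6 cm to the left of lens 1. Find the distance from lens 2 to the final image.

16.3 cm

Lens 1 is diverging, so f₁ = −29.8 cm.
Lens 1: 1/d_i1 = 1/f₁ − 1/d_o1 = 1/(-29.8) − 1/(88.6) = -0.04484, so d_i1 = -22.30 cm.
The intermediate image is 22.30 cm to the left of lens 1 (virtual), which is 8.04 − (-22.30) = 30.34 cm to the left of lens 2, so d_o2 = +30.34 cm.
Lens 2 is diverging, so f₂ = −35.0 cm.
Lens 2: 1/d_i2 = 1/f₂ − 1/d_o2 = 1/(-35.0) − 1/(30.34) = -0.06153, so d_i2 = -16.3 cm.
The final image is virtual, 16.3 cm to the left of lens 2 (overall magnification ≈ 0.13).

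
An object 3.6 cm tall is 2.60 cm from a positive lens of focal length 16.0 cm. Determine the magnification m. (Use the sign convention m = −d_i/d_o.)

1/d_i = 1/f − 1/d_o = 1/(16.00) − 1/(2.60) = -0.3221, so d_i = -3.104 cm.
m = −d_i/d_o = −(-3.104)/(2.60) = +1.19.
The image is virtual, upright and enlarged, on the same side as the object.

m = +1.19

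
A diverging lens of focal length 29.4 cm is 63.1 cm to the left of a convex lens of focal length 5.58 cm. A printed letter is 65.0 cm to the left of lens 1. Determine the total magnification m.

f₁ = −29.4 cm (diverging).
Lens 1: 1/d_i1 = 1/(-29.4) − 1/(65.0) = -0.04940, so d_i1 = -20.24 cm; m₁ = −d_i1/d_o1 = +0.3114.
d_o2 = 63.1 − (-20.24) = 83.34 cm.
Lens 2: 1/d_i2 = 1/(5.58) − 1/(83.34) = 0.1672, so d_i2 = 5.980 cm; m₂ = −d_i2/d_o2 = -0.07176.
m = m₁·m₂ = (+0.3114)(-0.07176) = -0.0223.

m = -0.0223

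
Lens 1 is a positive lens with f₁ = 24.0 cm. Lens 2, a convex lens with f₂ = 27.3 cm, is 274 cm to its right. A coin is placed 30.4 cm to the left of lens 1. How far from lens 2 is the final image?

32.9 cm

Lens 1: 1/d_i1 = 1/f₁ − 1/d_o1 = 1/(24.0) − 1/(30.4) = 0.008772, so d_i1 = 114.0 cm.
The intermediate image is 114.0 cm to the right of lens 1, which is 274 − (114.0) = 160.0 cm to the left of lens 2, so d_o2 = +160.0 cm.
Lens 2: 1/d_i2 = 1/f₂ − 1/d_o2 = 1/(27.3) − 1/(160.0) = 0.03038, so d_i2 = 32.9 cm.
The final image is real, 32.9 cm to the right of lens 2 (overall magnification ≈ 0.77).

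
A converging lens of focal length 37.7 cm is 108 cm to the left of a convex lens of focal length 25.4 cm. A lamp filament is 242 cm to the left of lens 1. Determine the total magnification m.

Lens 1: 1/d_i1 = 1/(37.7) − 1/(242) = 0.02239, so d_i1 = 44.66 cm; m₁ = −d_i1/d_o1 = -0.1845.
d_o2 = 108 − (44.66) = 63.34 cm.
Lens 2: 1/d_i2 = 1/(25.4) − 1/(63.34) = 0.02358, so d_i2 = 42.40 cm; m₂ = −d_i2/d_o2 = -0.6695.
m = m₁·m₂ = (-0.1845)(-0.6695) = +0.124.

m = +0.124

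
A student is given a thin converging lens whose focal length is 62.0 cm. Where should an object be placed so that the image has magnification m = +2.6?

m = −d_i/d_o ⇒ d_i = −m·d_o.
1/f = 1/d_o + 1/d_i = 1/d_o − 1/(m·d_o) = (1 − 1/m)/d_o, so d_o = f(1 − 1/m) = (62.00)(1 − 1/(+2.6)) = 38.2 cm.

38.2 cm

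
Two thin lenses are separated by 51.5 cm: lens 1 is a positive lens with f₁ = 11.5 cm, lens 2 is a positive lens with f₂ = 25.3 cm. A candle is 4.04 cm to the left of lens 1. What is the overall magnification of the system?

m = -1.20

Lens 1: 1/d_i1 = 1/(11.5) − 1/(4.04) = -0.1606, so d_i1 = -6.228 cm; m₁ = −d_i1/d_o1 = +1.542.
d_o2 = 51.5 − (-6.228) = 57.73 cm.
Lens 2: 1/d_i2 = 1/(25.3) − 1/(57.73) = 0.02220, so d_i2 = 45.04 cm; m₂ = −d_i2/d_o2 = -0.7801.
m = m₁·m₂ = (+1.542)(-0.7801) = -1.20.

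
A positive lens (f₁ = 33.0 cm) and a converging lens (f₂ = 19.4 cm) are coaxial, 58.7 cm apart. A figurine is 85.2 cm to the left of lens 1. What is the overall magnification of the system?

m = -0.842

Lens 1: 1/d_i1 = 1/(33.0) − 1/(85.2) = 0.01857, so d_i1 = 53.86 cm; m₁ = −d_i1/d_o1 = -0.6322.
d_o2 = 58.7 − (53.86) = 4.840 cm.
Lens 2: 1/d_i2 = 1/(19.4) − 1/(4.840) = -0.1551, so d_i2 = -6.449 cm; m₂ = −d_i2/d_o2 = +1.332.
m = m₁·m₂ = (-0.6322)(+1.332) = -0.842.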